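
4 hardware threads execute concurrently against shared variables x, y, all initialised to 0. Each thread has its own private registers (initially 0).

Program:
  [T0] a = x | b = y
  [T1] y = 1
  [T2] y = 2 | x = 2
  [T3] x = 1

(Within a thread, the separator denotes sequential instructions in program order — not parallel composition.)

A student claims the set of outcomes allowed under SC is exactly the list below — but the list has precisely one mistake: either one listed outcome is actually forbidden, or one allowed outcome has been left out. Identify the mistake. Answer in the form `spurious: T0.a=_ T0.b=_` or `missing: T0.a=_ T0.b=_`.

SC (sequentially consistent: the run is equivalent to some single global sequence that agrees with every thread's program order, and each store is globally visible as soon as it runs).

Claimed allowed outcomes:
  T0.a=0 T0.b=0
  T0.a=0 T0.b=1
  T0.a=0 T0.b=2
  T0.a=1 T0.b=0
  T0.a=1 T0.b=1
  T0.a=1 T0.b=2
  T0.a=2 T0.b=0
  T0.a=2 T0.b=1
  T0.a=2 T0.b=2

spurious: T0.a=2 T0.b=0

outcome vector order: (T0.a,T0.b)
under SC → (0,0), (0,1), (0,2), (1,0), (1,1), (1,2), (2,1), (2,2)
claimed∖SC = {(2,0)}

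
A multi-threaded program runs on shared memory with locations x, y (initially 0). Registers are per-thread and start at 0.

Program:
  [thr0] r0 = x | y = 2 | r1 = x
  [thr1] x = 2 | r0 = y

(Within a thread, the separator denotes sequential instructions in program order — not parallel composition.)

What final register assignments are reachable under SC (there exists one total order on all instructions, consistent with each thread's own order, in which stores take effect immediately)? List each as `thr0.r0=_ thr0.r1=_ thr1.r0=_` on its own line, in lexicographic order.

outcome vector order: (thr0.r0,thr0.r1,thr1.r0)
|SC outcomes| = 5

thr0.r0=0 thr0.r1=0 thr1.r0=2
thr0.r0=0 thr0.r1=2 thr1.r0=0
thr0.r0=0 thr0.r1=2 thr1.r0=2
thr0.r0=2 thr0.r1=2 thr1.r0=0
thr0.r0=2 thr0.r1=2 thr1.r0=2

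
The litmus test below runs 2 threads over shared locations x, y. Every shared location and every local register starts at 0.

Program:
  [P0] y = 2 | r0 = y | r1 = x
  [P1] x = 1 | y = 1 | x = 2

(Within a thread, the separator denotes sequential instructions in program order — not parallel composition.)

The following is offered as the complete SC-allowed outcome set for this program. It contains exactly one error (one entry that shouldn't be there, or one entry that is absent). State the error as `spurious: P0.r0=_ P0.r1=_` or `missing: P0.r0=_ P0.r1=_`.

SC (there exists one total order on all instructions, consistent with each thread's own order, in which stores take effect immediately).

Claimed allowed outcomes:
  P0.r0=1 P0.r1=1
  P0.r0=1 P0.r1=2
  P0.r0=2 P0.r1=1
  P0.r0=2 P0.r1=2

outcome vector order: (P0.r0,P0.r1)
[SC] allowed = {1/1, 1/2, 2/0, 2/1, 2/2}
SC∖claimed = {2/0}

missing: P0.r0=2 P0.r1=0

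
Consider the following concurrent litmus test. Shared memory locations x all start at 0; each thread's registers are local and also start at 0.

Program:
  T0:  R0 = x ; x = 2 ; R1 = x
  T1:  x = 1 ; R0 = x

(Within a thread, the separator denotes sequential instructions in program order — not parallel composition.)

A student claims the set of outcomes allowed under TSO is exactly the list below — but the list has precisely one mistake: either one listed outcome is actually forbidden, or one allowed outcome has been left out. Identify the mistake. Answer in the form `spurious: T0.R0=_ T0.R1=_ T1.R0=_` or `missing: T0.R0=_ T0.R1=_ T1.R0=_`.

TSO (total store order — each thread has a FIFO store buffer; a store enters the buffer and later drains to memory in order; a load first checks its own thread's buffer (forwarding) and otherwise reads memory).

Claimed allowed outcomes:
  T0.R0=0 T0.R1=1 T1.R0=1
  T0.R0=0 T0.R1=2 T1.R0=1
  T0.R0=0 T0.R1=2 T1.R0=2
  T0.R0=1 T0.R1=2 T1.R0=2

outcome vector order: (T0.R0,T0.R1,T1.R0)
under TSO → 0/1/1 0/2/1 0/2/2 1/2/1 1/2/2
TSO∖claimed = {1/2/1}

missing: T0.R0=1 T0.R1=2 T1.R0=1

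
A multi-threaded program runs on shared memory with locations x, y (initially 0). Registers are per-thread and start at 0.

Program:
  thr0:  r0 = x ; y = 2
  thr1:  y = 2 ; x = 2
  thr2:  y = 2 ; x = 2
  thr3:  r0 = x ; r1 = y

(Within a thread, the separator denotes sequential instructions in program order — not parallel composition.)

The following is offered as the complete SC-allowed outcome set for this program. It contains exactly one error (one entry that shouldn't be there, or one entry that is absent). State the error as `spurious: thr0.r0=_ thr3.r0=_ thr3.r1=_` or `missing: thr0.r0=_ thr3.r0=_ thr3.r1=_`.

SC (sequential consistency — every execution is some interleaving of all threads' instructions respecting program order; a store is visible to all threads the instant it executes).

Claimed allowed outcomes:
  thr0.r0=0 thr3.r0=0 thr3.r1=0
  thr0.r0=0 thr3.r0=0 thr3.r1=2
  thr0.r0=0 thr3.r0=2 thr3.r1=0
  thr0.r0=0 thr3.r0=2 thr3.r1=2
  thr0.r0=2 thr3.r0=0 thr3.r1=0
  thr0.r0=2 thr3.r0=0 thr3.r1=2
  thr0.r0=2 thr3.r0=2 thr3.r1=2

outcome vector order: (thr0.r0,thr3.r0,thr3.r1)
[SC] allowed = {000; 002; 022; 200; 202; 222}
claimed∖SC = {020}

spurious: thr0.r0=0 thr3.r0=2 thr3.r1=0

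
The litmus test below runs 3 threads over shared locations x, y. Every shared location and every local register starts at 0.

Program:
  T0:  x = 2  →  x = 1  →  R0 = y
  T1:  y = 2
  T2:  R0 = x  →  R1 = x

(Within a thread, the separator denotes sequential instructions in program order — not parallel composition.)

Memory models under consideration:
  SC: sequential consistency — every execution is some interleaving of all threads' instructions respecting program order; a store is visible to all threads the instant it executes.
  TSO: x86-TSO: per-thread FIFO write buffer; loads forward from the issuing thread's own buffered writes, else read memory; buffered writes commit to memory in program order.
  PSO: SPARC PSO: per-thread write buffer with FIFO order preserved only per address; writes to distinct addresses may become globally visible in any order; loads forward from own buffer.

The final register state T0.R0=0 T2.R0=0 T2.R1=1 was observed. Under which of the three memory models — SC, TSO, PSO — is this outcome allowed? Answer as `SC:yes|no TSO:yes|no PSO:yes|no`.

SC:yes TSO:yes PSO:yes

outcome vector order: (T0.R0,T2.R0,T2.R1)
SC (12): (0,0,0); (0,0,1); (0,0,2); (0,1,1); (0,2,1); (0,2,2); (2,0,0); (2,0,1); (2,0,2); (2,1,1); (2,2,1); (2,2,2)
TSO (12): (0,0,0); (0,0,1); (0,0,2); (0,1,1); (0,2,1); (0,2,2); (2,0,0); (2,0,1); (2,0,2); (2,1,1); (2,2,1); (2,2,2)
PSO (12): (0,0,0); (0,0,1); (0,0,2); (0,1,1); (0,2,1); (0,2,2); (2,0,0); (2,0,1); (2,0,2); (2,1,1); (2,2,1); (2,2,2)
target (0,0,1) ∈ {SC,TSO,PSO}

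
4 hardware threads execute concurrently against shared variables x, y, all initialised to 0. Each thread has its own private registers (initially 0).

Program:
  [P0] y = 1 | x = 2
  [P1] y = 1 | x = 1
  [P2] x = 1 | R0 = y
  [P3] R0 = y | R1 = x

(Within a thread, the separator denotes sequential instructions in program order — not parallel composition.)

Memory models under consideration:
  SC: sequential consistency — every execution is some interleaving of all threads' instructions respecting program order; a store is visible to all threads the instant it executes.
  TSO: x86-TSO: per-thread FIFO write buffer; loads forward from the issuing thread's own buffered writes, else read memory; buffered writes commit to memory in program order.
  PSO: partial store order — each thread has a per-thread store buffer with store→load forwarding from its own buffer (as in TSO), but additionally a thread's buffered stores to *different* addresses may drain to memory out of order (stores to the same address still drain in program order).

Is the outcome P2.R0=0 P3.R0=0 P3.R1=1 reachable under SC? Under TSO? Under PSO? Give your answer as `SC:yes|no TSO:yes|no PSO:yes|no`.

outcome vector order: (P2.R0,P3.R0,P3.R1)
[SC] allowed = {<0 0 0>, <0 0 1>, <0 0 2>, <0 1 1>, <0 1 2>, <1 0 0>, <1 0 1>, <1 0 2>, <1 1 0>, <1 1 1>, <1 1 2>}
[TSO] allowed = {<0 0 0>, <0 0 1>, <0 0 2>, <0 1 0>, <0 1 1>, <0 1 2>, <1 0 0>, <1 0 1>, <1 0 2>, <1 1 0>, <1 1 1>, <1 1 2>}
[PSO] allowed = {<0 0 0>, <0 0 1>, <0 0 2>, <0 1 0>, <0 1 1>, <0 1 2>, <1 0 0>, <1 0 1>, <1 0 2>, <1 1 0>, <1 1 1>, <1 1 2>}
target <0 0 1> ∈ {SC,TSO,PSO}

SC:yes TSO:yes PSO:yes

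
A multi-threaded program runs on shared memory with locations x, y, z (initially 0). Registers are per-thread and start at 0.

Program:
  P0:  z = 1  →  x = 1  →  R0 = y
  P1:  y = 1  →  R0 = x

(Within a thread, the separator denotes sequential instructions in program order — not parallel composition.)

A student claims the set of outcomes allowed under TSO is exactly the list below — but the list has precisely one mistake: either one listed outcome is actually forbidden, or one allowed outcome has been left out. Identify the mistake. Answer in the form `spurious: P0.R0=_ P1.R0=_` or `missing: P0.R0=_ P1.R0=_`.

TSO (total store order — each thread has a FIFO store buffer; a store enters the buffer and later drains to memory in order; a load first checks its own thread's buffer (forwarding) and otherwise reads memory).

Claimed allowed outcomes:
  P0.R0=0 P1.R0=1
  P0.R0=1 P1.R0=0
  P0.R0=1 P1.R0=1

missing: P0.R0=0 P1.R0=0

outcome vector order: (P0.R0,P1.R0)
under TSO → (0,0); (0,1); (1,0); (1,1)
TSO∖claimed = {(0,0)}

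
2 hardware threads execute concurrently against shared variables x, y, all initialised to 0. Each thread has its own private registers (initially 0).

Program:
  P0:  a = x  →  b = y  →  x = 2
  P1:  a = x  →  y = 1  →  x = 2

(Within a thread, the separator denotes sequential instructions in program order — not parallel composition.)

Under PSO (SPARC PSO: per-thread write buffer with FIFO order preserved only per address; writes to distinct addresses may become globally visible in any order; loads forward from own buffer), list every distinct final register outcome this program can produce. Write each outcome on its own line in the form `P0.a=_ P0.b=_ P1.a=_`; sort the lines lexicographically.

outcome vector order: (P0.a,P0.b,P1.a)
|PSO outcomes| = 5

P0.a=0 P0.b=0 P1.a=0
P0.a=0 P0.b=0 P1.a=2
P0.a=0 P0.b=1 P1.a=0
P0.a=2 P0.b=0 P1.a=0
P0.a=2 P0.b=1 P1.a=0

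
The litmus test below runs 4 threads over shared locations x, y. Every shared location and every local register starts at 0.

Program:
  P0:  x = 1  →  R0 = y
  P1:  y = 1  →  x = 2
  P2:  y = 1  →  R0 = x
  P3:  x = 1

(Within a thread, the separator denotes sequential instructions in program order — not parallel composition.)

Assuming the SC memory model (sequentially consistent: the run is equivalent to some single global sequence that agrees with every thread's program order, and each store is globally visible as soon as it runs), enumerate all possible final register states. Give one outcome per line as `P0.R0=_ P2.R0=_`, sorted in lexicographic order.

outcome vector order: (P0.R0,P2.R0)
|SC outcomes| = 5

P0.R0=0 P2.R0=1
P0.R0=0 P2.R0=2
P0.R0=1 P2.R0=0
P0.R0=1 P2.R0=1
P0.R0=1 P2.R0=2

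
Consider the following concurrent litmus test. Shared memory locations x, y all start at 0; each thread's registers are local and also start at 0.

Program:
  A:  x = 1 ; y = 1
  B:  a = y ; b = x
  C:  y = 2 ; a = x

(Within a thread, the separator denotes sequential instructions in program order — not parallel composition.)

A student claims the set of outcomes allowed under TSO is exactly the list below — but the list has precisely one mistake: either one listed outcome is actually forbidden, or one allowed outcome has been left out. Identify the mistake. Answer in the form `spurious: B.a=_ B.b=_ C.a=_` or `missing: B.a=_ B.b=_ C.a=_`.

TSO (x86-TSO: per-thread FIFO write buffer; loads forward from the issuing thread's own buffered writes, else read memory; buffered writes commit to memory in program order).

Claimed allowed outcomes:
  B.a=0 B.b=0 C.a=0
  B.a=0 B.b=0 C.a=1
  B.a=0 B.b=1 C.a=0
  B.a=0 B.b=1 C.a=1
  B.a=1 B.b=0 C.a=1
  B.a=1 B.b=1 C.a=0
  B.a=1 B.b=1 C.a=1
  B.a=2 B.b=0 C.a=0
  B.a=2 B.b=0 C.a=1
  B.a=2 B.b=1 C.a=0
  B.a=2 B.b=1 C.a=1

outcome vector order: (B.a,B.b,C.a)
[TSO] allowed = {0/0/0; 0/0/1; 0/1/0; 0/1/1; 1/1/0; 1/1/1; 2/0/0; 2/0/1; 2/1/0; 2/1/1}
claimed∖TSO = {1/0/1}

spurious: B.a=1 B.b=0 C.a=1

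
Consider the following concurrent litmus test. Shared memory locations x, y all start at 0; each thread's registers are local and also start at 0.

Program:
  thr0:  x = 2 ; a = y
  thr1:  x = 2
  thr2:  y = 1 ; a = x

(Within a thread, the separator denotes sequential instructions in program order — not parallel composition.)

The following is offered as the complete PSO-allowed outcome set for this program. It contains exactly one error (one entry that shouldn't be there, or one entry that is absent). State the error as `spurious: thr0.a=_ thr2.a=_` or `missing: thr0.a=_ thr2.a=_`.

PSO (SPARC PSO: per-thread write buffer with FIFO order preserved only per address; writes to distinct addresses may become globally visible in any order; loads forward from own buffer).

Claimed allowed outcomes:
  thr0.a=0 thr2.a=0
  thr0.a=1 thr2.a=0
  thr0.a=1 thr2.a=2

outcome vector order: (thr0.a,thr2.a)
PSO (4): 00, 02, 10, 12
PSO∖claimed = {02}

missing: thr0.a=0 thr2.a=2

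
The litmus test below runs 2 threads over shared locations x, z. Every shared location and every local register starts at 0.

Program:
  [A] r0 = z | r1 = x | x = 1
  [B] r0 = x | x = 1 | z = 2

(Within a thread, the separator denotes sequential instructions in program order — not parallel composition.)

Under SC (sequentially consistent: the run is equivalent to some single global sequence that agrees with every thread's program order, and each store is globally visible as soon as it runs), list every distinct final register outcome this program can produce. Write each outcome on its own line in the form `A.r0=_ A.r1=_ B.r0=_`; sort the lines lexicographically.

A.r0=0 A.r1=0 B.r0=0
A.r0=0 A.r1=0 B.r0=1
A.r0=0 A.r1=1 B.r0=0
A.r0=2 A.r1=1 B.r0=0

outcome vector order: (A.r0,A.r1,B.r0)
|SC outcomes| = 4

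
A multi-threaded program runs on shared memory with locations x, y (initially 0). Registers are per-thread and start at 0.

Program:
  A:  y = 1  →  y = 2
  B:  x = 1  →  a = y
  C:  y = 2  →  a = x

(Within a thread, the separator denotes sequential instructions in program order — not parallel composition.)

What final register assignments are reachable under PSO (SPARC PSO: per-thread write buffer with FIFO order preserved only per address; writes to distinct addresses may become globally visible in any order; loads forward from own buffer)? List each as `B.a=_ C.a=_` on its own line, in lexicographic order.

outcome vector order: (B.a,C.a)
|PSO outcomes| = 6

B.a=0 C.a=0
B.a=0 C.a=1
B.a=1 C.a=0
B.a=1 C.a=1
B.a=2 C.a=0
B.a=2 C.a=1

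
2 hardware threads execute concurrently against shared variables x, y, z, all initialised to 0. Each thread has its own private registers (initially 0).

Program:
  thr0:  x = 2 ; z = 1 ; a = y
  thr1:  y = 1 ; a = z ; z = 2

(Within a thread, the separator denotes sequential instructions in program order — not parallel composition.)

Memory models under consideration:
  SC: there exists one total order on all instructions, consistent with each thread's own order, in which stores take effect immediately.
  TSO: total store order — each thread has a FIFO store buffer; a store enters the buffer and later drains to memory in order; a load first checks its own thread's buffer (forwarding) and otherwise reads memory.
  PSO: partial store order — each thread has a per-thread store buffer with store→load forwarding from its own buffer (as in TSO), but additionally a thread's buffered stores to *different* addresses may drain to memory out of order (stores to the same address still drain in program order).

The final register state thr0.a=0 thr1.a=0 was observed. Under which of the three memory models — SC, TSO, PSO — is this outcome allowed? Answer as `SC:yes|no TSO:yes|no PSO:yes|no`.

outcome vector order: (thr0.a,thr1.a)
[SC] allowed = {0/1 1/0 1/1}
[TSO] allowed = {0/0 0/1 1/0 1/1}
[PSO] allowed = {0/0 0/1 1/0 1/1}
target 0/0 ∈ {TSO,PSO}

SC:no TSO:yes PSO:yes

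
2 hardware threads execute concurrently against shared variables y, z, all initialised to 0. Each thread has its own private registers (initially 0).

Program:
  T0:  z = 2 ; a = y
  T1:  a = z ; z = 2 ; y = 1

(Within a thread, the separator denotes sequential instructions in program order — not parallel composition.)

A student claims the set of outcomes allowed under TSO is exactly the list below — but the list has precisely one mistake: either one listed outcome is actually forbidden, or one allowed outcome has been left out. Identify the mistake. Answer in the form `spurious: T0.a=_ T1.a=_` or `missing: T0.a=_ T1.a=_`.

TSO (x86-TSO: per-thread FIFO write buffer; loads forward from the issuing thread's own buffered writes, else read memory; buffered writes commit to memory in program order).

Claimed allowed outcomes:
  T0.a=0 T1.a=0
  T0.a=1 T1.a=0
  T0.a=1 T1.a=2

outcome vector order: (T0.a,T1.a)
TSO: 4 outcomes — {00; 02; 10; 12}
TSO∖claimed = {02}

missing: T0.a=0 T1.a=2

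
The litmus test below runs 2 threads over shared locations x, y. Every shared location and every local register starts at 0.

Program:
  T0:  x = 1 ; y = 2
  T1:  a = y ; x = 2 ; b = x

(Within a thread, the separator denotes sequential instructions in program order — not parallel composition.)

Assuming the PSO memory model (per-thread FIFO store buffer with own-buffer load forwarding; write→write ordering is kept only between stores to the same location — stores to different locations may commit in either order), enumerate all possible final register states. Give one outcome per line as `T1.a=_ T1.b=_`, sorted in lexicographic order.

T1.a=0 T1.b=1
T1.a=0 T1.b=2
T1.a=2 T1.b=1
T1.a=2 T1.b=2

outcome vector order: (T1.a,T1.b)
|PSO outcomes| = 4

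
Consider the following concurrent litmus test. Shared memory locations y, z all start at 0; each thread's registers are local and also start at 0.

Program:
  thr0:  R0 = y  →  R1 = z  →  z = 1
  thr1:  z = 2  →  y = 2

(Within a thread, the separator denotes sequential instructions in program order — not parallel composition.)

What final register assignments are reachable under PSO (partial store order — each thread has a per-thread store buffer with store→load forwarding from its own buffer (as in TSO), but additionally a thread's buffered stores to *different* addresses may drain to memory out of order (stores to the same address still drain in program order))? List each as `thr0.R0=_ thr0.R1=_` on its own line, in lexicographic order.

thr0.R0=0 thr0.R1=0
thr0.R0=0 thr0.R1=2
thr0.R0=2 thr0.R1=0
thr0.R0=2 thr0.R1=2

outcome vector order: (thr0.R0,thr0.R1)
|PSO outcomes| = 4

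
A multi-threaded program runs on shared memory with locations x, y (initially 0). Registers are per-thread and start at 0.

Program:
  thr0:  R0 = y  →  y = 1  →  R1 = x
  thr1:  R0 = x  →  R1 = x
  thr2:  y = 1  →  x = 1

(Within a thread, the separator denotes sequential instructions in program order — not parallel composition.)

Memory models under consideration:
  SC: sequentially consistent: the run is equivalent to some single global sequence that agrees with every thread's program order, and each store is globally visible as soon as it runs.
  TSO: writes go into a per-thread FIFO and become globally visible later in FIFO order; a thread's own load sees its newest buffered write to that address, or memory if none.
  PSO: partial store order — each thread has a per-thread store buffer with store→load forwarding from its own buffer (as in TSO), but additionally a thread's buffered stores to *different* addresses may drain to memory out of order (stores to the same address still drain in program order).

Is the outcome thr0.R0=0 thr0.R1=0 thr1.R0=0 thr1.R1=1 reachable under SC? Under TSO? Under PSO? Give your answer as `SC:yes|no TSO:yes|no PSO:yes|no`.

SC:yes TSO:yes PSO:yes

outcome vector order: (thr0.R0,thr0.R1,thr1.R0,thr1.R1)
SC (12): (0,0,0,0); (0,0,0,1); (0,0,1,1); (0,1,0,0); (0,1,0,1); (0,1,1,1); (1,0,0,0); (1,0,0,1); (1,0,1,1); (1,1,0,0); (1,1,0,1); (1,1,1,1)
TSO (12): (0,0,0,0); (0,0,0,1); (0,0,1,1); (0,1,0,0); (0,1,0,1); (0,1,1,1); (1,0,0,0); (1,0,0,1); (1,0,1,1); (1,1,0,0); (1,1,0,1); (1,1,1,1)
PSO (12): (0,0,0,0); (0,0,0,1); (0,0,1,1); (0,1,0,0); (0,1,0,1); (0,1,1,1); (1,0,0,0); (1,0,0,1); (1,0,1,1); (1,1,0,0); (1,1,0,1); (1,1,1,1)
target (0,0,0,1) ∈ {SC,TSO,PSO}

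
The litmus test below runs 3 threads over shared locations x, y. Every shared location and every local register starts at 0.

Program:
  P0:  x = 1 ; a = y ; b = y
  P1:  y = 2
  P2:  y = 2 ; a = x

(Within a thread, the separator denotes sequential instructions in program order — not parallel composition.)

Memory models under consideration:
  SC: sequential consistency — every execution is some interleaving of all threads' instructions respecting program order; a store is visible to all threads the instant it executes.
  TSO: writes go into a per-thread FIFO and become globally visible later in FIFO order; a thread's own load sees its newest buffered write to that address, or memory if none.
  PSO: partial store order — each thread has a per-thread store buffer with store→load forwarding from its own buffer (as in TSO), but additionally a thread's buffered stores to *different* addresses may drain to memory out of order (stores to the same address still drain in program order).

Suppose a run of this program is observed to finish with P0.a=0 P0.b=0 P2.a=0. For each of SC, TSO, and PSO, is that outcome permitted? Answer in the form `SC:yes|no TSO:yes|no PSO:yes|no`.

SC:no TSO:yes PSO:yes

outcome vector order: (P0.a,P0.b,P2.a)
SC: 4 outcomes — {001, 021, 220, 221}
TSO: 6 outcomes — {000, 001, 020, 021, 220, 221}
PSO: 6 outcomes — {000, 001, 020, 021, 220, 221}
target 000 ∈ {TSO,PSO}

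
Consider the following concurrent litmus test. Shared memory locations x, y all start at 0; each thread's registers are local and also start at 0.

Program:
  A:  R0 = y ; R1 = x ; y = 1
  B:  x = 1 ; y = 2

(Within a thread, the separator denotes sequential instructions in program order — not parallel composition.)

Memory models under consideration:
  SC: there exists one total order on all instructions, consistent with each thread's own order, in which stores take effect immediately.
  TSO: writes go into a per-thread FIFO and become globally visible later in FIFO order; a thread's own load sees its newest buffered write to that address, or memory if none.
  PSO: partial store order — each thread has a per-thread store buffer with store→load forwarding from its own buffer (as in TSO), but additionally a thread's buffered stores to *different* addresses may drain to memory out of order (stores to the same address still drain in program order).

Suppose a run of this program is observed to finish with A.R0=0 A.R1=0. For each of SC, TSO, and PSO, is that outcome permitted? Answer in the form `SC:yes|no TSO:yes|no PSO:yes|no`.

SC:yes TSO:yes PSO:yes

outcome vector order: (A.R0,A.R1)
SC: 3 outcomes — {00 01 21}
TSO: 3 outcomes — {00 01 21}
PSO: 4 outcomes — {00 01 20 21}
target 00 ∈ {SC,TSO,PSO}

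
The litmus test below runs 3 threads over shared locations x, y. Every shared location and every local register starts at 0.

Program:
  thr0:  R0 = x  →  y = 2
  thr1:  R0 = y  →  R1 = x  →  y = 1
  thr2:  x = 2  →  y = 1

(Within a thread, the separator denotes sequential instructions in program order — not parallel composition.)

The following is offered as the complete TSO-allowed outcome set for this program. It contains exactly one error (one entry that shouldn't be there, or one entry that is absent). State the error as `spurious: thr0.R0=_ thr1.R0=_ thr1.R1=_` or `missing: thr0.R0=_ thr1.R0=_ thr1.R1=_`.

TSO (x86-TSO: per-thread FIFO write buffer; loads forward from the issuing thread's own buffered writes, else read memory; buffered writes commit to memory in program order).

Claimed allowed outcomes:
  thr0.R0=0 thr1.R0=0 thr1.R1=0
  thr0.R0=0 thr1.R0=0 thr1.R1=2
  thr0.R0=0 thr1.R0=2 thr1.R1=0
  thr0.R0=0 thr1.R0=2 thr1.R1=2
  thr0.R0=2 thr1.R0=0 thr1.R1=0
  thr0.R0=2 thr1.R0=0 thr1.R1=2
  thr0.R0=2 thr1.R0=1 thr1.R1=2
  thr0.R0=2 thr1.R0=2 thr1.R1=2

missing: thr0.R0=0 thr1.R0=1 thr1.R1=2

outcome vector order: (thr0.R0,thr1.R0,thr1.R1)
under TSO → 0/0/0, 0/0/2, 0/1/2, 0/2/0, 0/2/2, 2/0/0, 2/0/2, 2/1/2, 2/2/2
TSO∖claimed = {0/1/2}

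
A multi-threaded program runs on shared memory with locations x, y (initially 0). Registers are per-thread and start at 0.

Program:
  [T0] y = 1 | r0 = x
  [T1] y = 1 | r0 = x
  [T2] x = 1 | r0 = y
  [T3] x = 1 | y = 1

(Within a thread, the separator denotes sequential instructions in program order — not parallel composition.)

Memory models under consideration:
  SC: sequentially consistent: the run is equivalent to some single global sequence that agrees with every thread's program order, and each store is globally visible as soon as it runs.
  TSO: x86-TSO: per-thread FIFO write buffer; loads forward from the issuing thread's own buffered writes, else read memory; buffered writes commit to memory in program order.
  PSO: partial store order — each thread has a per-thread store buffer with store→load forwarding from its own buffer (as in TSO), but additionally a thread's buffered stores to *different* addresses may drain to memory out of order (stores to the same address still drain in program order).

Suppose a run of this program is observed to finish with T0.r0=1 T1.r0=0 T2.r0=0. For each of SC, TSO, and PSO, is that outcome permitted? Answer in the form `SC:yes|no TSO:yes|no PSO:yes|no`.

SC:no TSO:yes PSO:yes

outcome vector order: (T0.r0,T1.r0,T2.r0)
SC: 5 outcomes — {(0,0,1) (0,1,1) (1,0,1) (1,1,0) (1,1,1)}
TSO: 8 outcomes — {(0,0,0) (0,0,1) (0,1,0) (0,1,1) (1,0,0) (1,0,1) (1,1,0) (1,1,1)}
PSO: 8 outcomes — {(0,0,0) (0,0,1) (0,1,0) (0,1,1) (1,0,0) (1,0,1) (1,1,0) (1,1,1)}
target (1,0,0) ∈ {TSO,PSO}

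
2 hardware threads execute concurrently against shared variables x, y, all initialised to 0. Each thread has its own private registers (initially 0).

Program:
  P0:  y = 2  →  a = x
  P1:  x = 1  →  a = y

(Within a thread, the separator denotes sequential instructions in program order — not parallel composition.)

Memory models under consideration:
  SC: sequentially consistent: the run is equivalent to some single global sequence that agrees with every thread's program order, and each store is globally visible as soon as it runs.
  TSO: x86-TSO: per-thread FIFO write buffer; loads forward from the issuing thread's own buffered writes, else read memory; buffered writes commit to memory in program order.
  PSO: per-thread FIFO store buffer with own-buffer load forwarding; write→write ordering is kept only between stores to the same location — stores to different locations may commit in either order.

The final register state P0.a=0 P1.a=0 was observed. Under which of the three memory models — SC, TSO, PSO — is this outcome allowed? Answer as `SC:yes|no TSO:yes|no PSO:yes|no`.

outcome vector order: (P0.a,P1.a)
[SC] allowed = {<0 2>; <1 0>; <1 2>}
[TSO] allowed = {<0 0>; <0 2>; <1 0>; <1 2>}
[PSO] allowed = {<0 0>; <0 2>; <1 0>; <1 2>}
target <0 0> ∈ {TSO,PSO}

SC:no TSO:yes PSO:yes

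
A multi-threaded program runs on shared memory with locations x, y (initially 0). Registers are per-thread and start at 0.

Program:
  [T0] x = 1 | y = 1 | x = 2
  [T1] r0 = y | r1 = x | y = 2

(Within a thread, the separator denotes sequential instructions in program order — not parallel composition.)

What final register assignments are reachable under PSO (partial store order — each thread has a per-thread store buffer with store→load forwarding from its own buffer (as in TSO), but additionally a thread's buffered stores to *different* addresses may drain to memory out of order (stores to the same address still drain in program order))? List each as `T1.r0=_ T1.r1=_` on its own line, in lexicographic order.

T1.r0=0 T1.r1=0
T1.r0=0 T1.r1=1
T1.r0=0 T1.r1=2
T1.r0=1 T1.r1=0
T1.r0=1 T1.r1=1
T1.r0=1 T1.r1=2

outcome vector order: (T1.r0,T1.r1)
|PSO outcomes| = 6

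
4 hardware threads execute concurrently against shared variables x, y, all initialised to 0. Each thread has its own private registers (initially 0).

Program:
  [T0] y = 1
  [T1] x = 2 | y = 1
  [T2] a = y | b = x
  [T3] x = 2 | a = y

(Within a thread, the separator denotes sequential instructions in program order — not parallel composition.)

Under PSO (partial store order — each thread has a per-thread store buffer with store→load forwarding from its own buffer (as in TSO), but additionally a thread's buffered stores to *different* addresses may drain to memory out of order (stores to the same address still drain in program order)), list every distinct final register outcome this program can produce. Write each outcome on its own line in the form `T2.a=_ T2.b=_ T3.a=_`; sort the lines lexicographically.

outcome vector order: (T2.a,T2.b,T3.a)
|PSO outcomes| = 8

T2.a=0 T2.b=0 T3.a=0
T2.a=0 T2.b=0 T3.a=1
T2.a=0 T2.b=2 T3.a=0
T2.a=0 T2.b=2 T3.a=1
T2.a=1 T2.b=0 T3.a=0
T2.a=1 T2.b=0 T3.a=1
T2.a=1 T2.b=2 T3.a=0
T2.a=1 T2.b=2 T3.a=1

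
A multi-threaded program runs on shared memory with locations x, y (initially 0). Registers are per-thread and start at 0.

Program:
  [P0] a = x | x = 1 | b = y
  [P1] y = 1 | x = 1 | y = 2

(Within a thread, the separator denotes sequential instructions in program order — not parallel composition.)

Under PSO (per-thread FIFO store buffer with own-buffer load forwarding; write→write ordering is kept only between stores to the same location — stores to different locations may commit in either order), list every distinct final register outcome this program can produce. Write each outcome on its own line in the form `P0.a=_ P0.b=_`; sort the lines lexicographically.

outcome vector order: (P0.a,P0.b)
|PSO outcomes| = 6

P0.a=0 P0.b=0
P0.a=0 P0.b=1
P0.a=0 P0.b=2
P0.a=1 P0.b=0
P0.a=1 P0.b=1
P0.a=1 P0.b=2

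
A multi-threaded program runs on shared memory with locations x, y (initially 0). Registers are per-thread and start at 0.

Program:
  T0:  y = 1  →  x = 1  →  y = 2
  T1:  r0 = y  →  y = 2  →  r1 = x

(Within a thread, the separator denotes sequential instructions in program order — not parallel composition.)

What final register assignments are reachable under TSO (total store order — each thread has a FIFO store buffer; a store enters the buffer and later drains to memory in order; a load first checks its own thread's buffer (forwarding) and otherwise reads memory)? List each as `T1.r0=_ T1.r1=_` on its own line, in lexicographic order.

T1.r0=0 T1.r1=0
T1.r0=0 T1.r1=1
T1.r0=1 T1.r1=0
T1.r0=1 T1.r1=1
T1.r0=2 T1.r1=1

outcome vector order: (T1.r0,T1.r1)
|TSO outcomes| = 5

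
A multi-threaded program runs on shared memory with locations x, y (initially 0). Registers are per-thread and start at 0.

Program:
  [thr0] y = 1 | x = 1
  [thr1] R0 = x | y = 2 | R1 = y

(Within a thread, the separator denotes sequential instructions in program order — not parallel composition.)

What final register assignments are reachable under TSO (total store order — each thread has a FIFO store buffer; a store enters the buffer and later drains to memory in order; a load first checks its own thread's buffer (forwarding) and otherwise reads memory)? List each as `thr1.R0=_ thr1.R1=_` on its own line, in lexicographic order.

thr1.R0=0 thr1.R1=1
thr1.R0=0 thr1.R1=2
thr1.R0=1 thr1.R1=2

outcome vector order: (thr1.R0,thr1.R1)
|TSO outcomes| = 3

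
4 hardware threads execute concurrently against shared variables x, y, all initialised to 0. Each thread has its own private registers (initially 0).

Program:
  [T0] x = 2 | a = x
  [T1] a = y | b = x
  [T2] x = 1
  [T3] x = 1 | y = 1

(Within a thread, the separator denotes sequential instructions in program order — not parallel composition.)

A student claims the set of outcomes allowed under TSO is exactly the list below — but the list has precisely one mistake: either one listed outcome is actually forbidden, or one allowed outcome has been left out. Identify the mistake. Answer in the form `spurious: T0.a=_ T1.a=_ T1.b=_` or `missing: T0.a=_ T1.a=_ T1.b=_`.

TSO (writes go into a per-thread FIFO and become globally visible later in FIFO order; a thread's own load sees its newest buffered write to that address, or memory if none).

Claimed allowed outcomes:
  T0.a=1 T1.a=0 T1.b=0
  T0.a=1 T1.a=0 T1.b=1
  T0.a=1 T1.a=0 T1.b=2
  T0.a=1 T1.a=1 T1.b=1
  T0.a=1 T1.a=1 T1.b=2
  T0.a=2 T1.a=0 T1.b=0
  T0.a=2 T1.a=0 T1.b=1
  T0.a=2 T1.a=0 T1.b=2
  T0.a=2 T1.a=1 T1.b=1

missing: T0.a=2 T1.a=1 T1.b=2

outcome vector order: (T0.a,T1.a,T1.b)
TSO (10): (1,0,0), (1,0,1), (1,0,2), (1,1,1), (1,1,2), (2,0,0), (2,0,1), (2,0,2), (2,1,1), (2,1,2)
TSO∖claimed = {(2,1,2)}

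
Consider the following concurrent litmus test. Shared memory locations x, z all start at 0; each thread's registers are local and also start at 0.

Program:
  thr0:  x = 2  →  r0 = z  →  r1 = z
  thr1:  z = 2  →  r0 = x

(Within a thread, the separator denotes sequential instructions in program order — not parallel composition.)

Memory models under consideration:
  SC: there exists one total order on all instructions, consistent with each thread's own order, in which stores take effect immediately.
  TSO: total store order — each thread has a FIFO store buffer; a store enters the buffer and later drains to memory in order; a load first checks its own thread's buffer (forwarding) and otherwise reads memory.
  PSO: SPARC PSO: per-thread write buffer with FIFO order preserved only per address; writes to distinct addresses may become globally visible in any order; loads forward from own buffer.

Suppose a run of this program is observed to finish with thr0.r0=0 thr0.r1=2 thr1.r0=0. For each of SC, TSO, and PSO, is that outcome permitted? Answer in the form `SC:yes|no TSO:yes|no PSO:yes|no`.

SC:no TSO:yes PSO:yes

outcome vector order: (thr0.r0,thr0.r1,thr1.r0)
[SC] allowed = {(0,0,2) (0,2,2) (2,2,0) (2,2,2)}
[TSO] allowed = {(0,0,0) (0,0,2) (0,2,0) (0,2,2) (2,2,0) (2,2,2)}
[PSO] allowed = {(0,0,0) (0,0,2) (0,2,0) (0,2,2) (2,2,0) (2,2,2)}
target (0,2,0) ∈ {TSO,PSO}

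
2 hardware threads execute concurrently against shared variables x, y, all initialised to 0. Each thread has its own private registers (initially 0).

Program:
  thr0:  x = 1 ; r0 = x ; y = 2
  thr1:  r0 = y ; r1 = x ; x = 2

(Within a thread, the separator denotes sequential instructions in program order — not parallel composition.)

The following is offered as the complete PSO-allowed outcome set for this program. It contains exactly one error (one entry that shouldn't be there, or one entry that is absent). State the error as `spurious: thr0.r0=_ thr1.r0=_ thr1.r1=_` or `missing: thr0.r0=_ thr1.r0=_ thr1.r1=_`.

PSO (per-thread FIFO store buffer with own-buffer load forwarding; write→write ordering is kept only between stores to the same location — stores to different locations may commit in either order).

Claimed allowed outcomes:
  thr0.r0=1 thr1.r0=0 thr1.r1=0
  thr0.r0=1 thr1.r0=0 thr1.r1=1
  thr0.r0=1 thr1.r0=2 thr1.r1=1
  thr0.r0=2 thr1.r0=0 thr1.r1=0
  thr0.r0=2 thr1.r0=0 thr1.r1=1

outcome vector order: (thr0.r0,thr1.r0,thr1.r1)
under PSO → 100, 101, 120, 121, 200, 201
PSO∖claimed = {120}

missing: thr0.r0=1 thr1.r0=2 thr1.r1=0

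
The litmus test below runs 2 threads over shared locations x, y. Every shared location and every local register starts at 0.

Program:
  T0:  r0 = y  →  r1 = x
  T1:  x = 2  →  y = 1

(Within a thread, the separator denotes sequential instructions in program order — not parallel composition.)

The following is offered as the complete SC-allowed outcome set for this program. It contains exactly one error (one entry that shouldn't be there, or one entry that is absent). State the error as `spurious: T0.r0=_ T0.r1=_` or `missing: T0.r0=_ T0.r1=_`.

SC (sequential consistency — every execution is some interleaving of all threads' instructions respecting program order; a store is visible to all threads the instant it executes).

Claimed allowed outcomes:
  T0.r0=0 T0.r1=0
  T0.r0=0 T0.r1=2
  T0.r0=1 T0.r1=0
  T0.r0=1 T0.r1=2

outcome vector order: (T0.r0,T0.r1)
under SC → <0 0> <0 2> <1 2>
claimed∖SC = {<1 0>}

spurious: T0.r0=1 T0.r1=0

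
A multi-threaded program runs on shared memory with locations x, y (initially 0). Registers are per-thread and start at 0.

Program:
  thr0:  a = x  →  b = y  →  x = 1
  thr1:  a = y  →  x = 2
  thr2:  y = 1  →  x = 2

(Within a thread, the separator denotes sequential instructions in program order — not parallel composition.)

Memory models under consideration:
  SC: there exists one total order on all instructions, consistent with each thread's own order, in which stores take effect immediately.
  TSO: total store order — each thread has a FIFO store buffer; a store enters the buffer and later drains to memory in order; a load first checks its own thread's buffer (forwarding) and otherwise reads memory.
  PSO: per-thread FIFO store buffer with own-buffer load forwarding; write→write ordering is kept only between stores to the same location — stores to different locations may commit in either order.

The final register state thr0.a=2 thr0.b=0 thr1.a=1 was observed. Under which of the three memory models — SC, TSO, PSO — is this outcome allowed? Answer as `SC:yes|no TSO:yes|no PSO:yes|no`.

outcome vector order: (thr0.a,thr0.b,thr1.a)
SC: 7 outcomes — {0/0/0, 0/0/1, 0/1/0, 0/1/1, 2/0/0, 2/1/0, 2/1/1}
TSO: 7 outcomes — {0/0/0, 0/0/1, 0/1/0, 0/1/1, 2/0/0, 2/1/0, 2/1/1}
PSO: 8 outcomes — {0/0/0, 0/0/1, 0/1/0, 0/1/1, 2/0/0, 2/0/1, 2/1/0, 2/1/1}
target 2/0/1 ∈ {PSO}

SC:no TSO:no PSO:yes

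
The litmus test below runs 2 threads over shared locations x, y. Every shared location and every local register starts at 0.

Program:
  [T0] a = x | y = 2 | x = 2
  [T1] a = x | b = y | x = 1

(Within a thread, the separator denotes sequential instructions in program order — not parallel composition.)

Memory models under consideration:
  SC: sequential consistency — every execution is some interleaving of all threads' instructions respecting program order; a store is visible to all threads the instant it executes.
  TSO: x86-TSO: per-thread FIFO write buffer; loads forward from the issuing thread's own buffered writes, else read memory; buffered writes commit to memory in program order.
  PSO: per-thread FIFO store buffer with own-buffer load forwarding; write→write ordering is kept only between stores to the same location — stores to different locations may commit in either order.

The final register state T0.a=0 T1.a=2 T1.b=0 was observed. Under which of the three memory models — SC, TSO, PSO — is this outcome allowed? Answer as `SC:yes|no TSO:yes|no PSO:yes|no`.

SC:no TSO:no PSO:yes

outcome vector order: (T0.a,T1.a,T1.b)
SC (4): (0,0,0) (0,0,2) (0,2,2) (1,0,0)
TSO (4): (0,0,0) (0,0,2) (0,2,2) (1,0,0)
PSO (5): (0,0,0) (0,0,2) (0,2,0) (0,2,2) (1,0,0)
target (0,2,0) ∈ {PSO}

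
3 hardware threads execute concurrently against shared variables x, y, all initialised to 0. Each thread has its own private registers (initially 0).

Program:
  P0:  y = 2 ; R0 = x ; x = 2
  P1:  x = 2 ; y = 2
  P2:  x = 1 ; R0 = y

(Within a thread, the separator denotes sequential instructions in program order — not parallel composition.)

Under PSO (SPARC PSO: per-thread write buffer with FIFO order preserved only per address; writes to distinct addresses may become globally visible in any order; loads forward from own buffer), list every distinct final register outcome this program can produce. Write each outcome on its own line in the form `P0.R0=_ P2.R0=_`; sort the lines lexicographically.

outcome vector order: (P0.R0,P2.R0)
|PSO outcomes| = 6

P0.R0=0 P2.R0=0
P0.R0=0 P2.R0=2
P0.R0=1 P2.R0=0
P0.R0=1 P2.R0=2
P0.R0=2 P2.R0=0
P0.R0=2 P2.R0=2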